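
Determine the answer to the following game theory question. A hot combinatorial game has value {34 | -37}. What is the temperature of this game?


The game is {34 | -37}, a switch {a | b} with numbers a > b.
Cooling {a | b} by t gives {a - t | b + t}, which stops being hot when a - t = b + t, i.e. at t = (a - b)/2. So the temperature of a switch is (a - b)/2.
Temperature = (Left option - Right option) / 2
= (34 - (-37)) / 2
= 71 / 2
= 71/2

71/2


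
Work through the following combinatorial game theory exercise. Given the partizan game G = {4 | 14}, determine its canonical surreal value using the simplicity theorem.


Left options: {4}, max = 4
Right options: {14}, min = 14
All options are numbers and max(Left) < min(Right), so by the simplicity theorem the value is the simplest (earliest-born) number strictly between 4 and 14.
Integers 5 through 13 all lie strictly between 4 and 14.
Among integers, the simplest (lowest birthday = smallest |n|; 0 is born on day 0, +-n on day n) is 5.
No non-integer in the interval can be simpler: if x is a non-integer in the interval, then floor(x) or ceil(x) also lies in the interval (the interval contains an integer), and both are proper prefixes of x's sign expansion, i.e. born earlier. So the game value is 5.
Game value = 5

5


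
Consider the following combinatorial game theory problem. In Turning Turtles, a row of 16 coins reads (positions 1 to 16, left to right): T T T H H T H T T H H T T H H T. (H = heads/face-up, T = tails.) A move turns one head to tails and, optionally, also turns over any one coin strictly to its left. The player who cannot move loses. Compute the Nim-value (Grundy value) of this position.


Coins: T T T H H T H T T H H T T H H T
Key fact: a single head at position k behaves exactly like a Nim heap of size k (turning it to T and optionally flipping a coin at j < k corresponds to moving the heap from k to j, or to 0), and heads combine as a disjunctive sum (two heads at the same place would cancel, matching j XOR j = 0). So the Nim-value is the XOR of the 1-indexed positions of the heads.
Face-up positions (1-indexed): [4, 5, 7, 10, 11, 14, 15]
XOR 0 with 4: 0 XOR 4 = 4
XOR 4 with 5: 4 XOR 5 = 1
XOR 1 with 7: 1 XOR 7 = 6
XOR 6 with 10: 6 XOR 10 = 12
XOR 12 with 11: 12 XOR 11 = 7
XOR 7 with 14: 7 XOR 14 = 9
XOR 9 with 15: 9 XOR 15 = 6
Nim-value = 6

6


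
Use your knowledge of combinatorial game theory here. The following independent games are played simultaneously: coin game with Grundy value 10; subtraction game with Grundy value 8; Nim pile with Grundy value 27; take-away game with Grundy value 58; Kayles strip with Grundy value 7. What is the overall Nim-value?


By the Sprague-Grundy theorem, the Grundy value of a sum of games is the XOR of individual Grundy values.
coin game: Grundy value = 10. Running XOR: 0 XOR 10 = 10
subtraction game: Grundy value = 8. Running XOR: 10 XOR 8 = 2
Nim pile: Grundy value = 27. Running XOR: 2 XOR 27 = 25
take-away game: Grundy value = 58. Running XOR: 25 XOR 58 = 35
Kayles strip: Grundy value = 7. Running XOR: 35 XOR 7 = 36
The combined Grundy value is 36.

36


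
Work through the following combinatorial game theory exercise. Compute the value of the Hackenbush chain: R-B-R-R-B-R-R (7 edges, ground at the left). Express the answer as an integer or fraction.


Edges (from ground): R-B-R-R-B-R-R
By Berlekamp's sign-expansion rule, a Blue-Red Hackenbush stalk has the value of the surreal number whose sign sequence is the edge sequence with B -> + and R -> -.
Sign sequence: -+--+--
Trace the sign expansion in the surreal number tree, starting from 0:
Edge 1: R (sign -) -> bounds (-inf, 0), value = -1
Edge 2: B (sign +) -> bounds (-1, 0), value = -1/2
Edge 3: R (sign -) -> bounds (-1, -1/2), value = -3/4
Edge 4: R (sign -) -> bounds (-1, -3/4), value = -7/8
Edge 5: B (sign +) -> bounds (-7/8, -3/4), value = -13/16
Edge 6: R (sign -) -> bounds (-7/8, -13/16), value = -27/32
Edge 7: R (sign -) -> bounds (-7/8, -27/32), value = -55/64
Game value = -55/64

-55/64


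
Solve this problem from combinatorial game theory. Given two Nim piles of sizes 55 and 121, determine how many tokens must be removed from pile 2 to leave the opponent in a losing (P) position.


Piles: 55 and 121
Current XOR: 55 XOR 121 = 78 (non-zero, so this is an N-position).
To make the XOR zero, we need to find a move that balances the piles.
For pile 2 (size 121): target = 121 XOR 78 = 55
We reduce pile 2 from 121 to 55.
Tokens removed: 121 - 55 = 66
Verification: 55 XOR 55 = 0

66


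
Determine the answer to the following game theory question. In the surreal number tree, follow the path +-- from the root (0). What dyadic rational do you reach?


Sign expansion: +--
Rule: track bounds (lo, hi), initially (-inf, +inf). On '+', the current value becomes lo and we move to the simplest number in (value, hi): value + 1 if hi = +inf, otherwise the midpoint (value + hi)/2. On '-', the current value becomes hi and we move to value - 1 if lo = -inf, otherwise the midpoint (lo + value)/2.
Start at 0.
Step 1: sign = +, move right. Bounds: (0, +inf). Value = 1
Step 2: sign = -, move left. Bounds: (0, 1). Value = 1/2
Step 3: sign = -, move left. Bounds: (0, 1/2). Value = 1/4
The surreal number with sign expansion +-- is 1/4.

1/4


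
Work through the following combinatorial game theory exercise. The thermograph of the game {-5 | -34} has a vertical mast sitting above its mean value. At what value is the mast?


Game = {-5 | -34}, a switch {a | b} with numbers a > b.
Its thermograph has left wall a - t and right wall b + t, which meet at t = (a - b)/2, where both equal (a + b)/2. So the mast (mean value) is at (a + b)/2.
Mean = (-5 + (-34))/2 = -39/2 = -39/2

-39/2


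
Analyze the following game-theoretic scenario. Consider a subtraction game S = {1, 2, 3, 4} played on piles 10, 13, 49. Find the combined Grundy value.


Subtraction set: {1, 2, 3, 4}
For this subtraction set, G(n) = n mod 5 (period = max + 1 = 5).
Pile 1 (size 10): G(10) = 10 mod 5 = 0
Pile 2 (size 13): G(13) = 13 mod 5 = 3
Pile 3 (size 49): G(49) = 49 mod 5 = 4
Total Grundy value = XOR of all: 0 XOR 3 XOR 4 = 7

7


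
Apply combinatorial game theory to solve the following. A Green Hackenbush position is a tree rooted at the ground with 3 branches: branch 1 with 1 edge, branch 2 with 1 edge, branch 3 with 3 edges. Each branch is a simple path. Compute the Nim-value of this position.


The tree has 3 branches from the ground vertex.
In Green Hackenbush, the Nim-value of a simple path of length k is k.
Branch 1: length 1, Nim-value = 1
Branch 2: length 1, Nim-value = 1
Branch 3: length 3, Nim-value = 3
Total Nim-value = XOR of all branch values:
0 XOR 1 = 1
1 XOR 1 = 0
0 XOR 3 = 3
Nim-value of the tree = 3

3


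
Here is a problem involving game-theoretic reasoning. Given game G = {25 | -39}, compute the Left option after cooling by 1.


Original game: {25 | -39} (a switch {a | b} with a > b).
Cooling by t (for t below the temperature (a - b)/2 = 32) taxes each move by t: {a | b} cooled by t is {a - t | b + t}.
Cooling amount: t = 1
Cooled Left option: 25 - 1 = 24
Cooled Right option: -39 + 1 = -38
Cooled game: {24 | -38}
Left option = 24

24


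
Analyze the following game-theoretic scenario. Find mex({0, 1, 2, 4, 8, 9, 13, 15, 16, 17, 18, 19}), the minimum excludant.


Set = {0, 1, 2, 4, 8, 9, 13, 15, 16, 17, 18, 19}
0 is in the set.
1 is in the set.
2 is in the set.
3 is NOT in the set. This is the mex.
mex = 3

3


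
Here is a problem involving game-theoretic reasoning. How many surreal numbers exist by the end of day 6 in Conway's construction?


Day 0: {|} = 0 is born. Count = 1.
Day n: the number of surreal numbers born by day n is 2^(n+1) - 1.
By day 0: 2^1 - 1 = 1
By day 1: 2^2 - 1 = 3
By day 2: 2^3 - 1 = 7
By day 3: 2^4 - 1 = 15
By day 4: 2^5 - 1 = 31
By day 5: 2^6 - 1 = 63
By day 6: 2^7 - 1 = 127
By day 6: 127 surreal numbers.

127


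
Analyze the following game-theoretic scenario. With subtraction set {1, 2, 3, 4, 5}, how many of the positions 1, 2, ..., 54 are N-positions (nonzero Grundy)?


Subtraction set S = {1, 2, 3, 4, 5}, so G(n) = n mod 6.
G(n) = 0 when n is a multiple of 6.
Multiples of 6 in [1, 54]: 9
N-positions (nonzero Grundy) = 54 - 9 = 45

45


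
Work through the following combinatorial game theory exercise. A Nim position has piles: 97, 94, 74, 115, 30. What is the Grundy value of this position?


We need the XOR (exclusive or) of all pile sizes.
After XOR-ing pile 1 (size 97): 0 XOR 97 = 97
After XOR-ing pile 2 (size 94): 97 XOR 94 = 63
After XOR-ing pile 3 (size 74): 63 XOR 74 = 117
After XOR-ing pile 4 (size 115): 117 XOR 115 = 6
After XOR-ing pile 5 (size 30): 6 XOR 30 = 24
The Nim-value of this position is 24.

24


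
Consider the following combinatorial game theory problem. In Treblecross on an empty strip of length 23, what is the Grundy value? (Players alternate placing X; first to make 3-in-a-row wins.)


Treblecross: place X on empty cells; 3-in-a-row wins.
Playing within two cells of an existing X lets the opponent win at once, so sensible play treats the cells i-2..i+2 around each X as dead. The player left with no safe cell loses, so this is a normal-play take-away game on strips of safe cells.
Placing X at cell i (0-indexed) of a strip of k safe cells leaves independent strips of sizes max(0, i-2) and max(0, k-i-3). Hence G(k) = mex{ G(max(0,i-2)) XOR G(max(0,k-i-3)) : 0 <= i < k }, with G(0) = 0.
G(1): splits (0,0):0^0=0 -> mex({0}) = 1
G(2): splits (0,0):0^0=0 -> mex({0}) = 1
G(3): splits (0,0):0^0=0 -> mex({0}) = 1
G(4): splits (0,1):0^1=1 (0,0):0^0=0 -> mex({0, 1}) = 2
G(5): splits (0,2):0^1=1 (0,1):0^1=1 (0,0):0^0=0 -> mex({0, 1}) = 2
G(6) = mex({1}) = 0
G(7) = mex({0, 1, 2}) = 3
G(8) = mex({0, 1, 2}) = 3
G(9) = mex({0, 2}) = 1
G(10) = mex({0, 2, 3}) = 1
G(11) = mex({0, 3}) = 1
G(12) = mex({1, 3}) = 0
G(13) = mex({0, 1, 2, 3}) = 4
G(14) = mex({0, 1, 2}) = 3
G(15) = mex({0, 1, 2}) = 3
G(16) = mex({0, 1, 2, 4}) = 3
G(17) = mex({0, 1, 3, 4}) = 2
G(18) = mex({0, 1, 3, 4}) = 2
G(19) = mex({0, 1, 3, 5}) = 2
G(20) = mex({0, 1, 2, 3, 5}) = 4
G(21) = mex({0, 1, 2, 3, 5}) = 4
G(22) = mex({1, 2, 6}) = 0
G(23) = mex({0, 1, 2, 3, 4, 6}) = 5
Therefore G(23) = 5.

5


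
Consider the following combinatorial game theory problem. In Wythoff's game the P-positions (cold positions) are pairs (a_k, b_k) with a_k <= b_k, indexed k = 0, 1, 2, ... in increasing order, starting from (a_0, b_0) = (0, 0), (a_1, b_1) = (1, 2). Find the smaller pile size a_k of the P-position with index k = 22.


By Wythoff's theorem, a_k = floor(k * phi) and b_k = floor(k * phi^2) = a_k + k, where phi = (1 + sqrt(5))/2 is the golden ratio.
phi = (1 + sqrt(5))/2 = 1.618034
k = 22
k * phi = 22 * 1.618034 = 35.596748
a_22 = floor(k * phi) = 35

35


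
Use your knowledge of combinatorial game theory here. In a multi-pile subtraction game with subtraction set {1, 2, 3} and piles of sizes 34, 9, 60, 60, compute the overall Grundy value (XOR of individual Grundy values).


Subtraction set: {1, 2, 3}
For this subtraction set, G(n) = n mod 4 (period = max + 1 = 4).
Pile 1 (size 34): G(34) = 34 mod 4 = 2
Pile 2 (size 9): G(9) = 9 mod 4 = 1
Pile 3 (size 60): G(60) = 60 mod 4 = 0
Pile 4 (size 60): G(60) = 60 mod 4 = 0
Total Grundy value = XOR of all: 2 XOR 1 XOR 0 XOR 0 = 3

3


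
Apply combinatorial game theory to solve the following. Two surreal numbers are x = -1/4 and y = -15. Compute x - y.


x = -1/4, y = -15
Converting to common denominator: 4
x = -1/4, y = -60/4
x - y = -1/4 - -15 = 59/4

59/4


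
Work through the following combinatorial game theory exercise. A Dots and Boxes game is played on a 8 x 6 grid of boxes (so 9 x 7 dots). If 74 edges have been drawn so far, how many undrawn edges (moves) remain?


Grid: 8 x 6 boxes, i.e. 9 rows and 7 columns of dots.
Horizontal edges: (rows + 1) * cols = 9 * 6 = 54
Vertical edges: rows * (cols + 1) = 8 * 7 = 56
Total edges: 54 + 56 = 110
Edges drawn: 74
Remaining: 110 - 74 = 36

36


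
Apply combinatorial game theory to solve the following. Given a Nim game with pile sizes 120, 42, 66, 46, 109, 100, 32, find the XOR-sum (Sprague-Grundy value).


We need the XOR (exclusive or) of all pile sizes.
After XOR-ing pile 1 (size 120): 0 XOR 120 = 120
After XOR-ing pile 2 (size 42): 120 XOR 42 = 82
After XOR-ing pile 3 (size 66): 82 XOR 66 = 16
After XOR-ing pile 4 (size 46): 16 XOR 46 = 62
After XOR-ing pile 5 (size 109): 62 XOR 109 = 83
After XOR-ing pile 6 (size 100): 83 XOR 100 = 55
After XOR-ing pile 7 (size 32): 55 XOR 32 = 23
The Nim-value of this position is 23.

23


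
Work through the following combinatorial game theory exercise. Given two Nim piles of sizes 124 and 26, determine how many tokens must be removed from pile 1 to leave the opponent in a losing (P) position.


Piles: 124 and 26
Current XOR: 124 XOR 26 = 102 (non-zero, so this is an N-position).
To make the XOR zero, we need to find a move that balances the piles.
For pile 1 (size 124): target = 124 XOR 102 = 26
We reduce pile 1 from 124 to 26.
Tokens removed: 124 - 26 = 98
Verification: 26 XOR 26 = 0

98


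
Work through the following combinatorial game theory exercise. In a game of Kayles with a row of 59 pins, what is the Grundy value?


Kayles: a move removes 1 or 2 adjacent pins from a contiguous row.
Removing pins from a row of k leaves two independent rows (a, b) with a + b = k - 1 (one pin) or a + b = k - 2 (two pins); an end removal gives a = 0.
By Sprague-Grundy, G(k) = mex{ G(a) XOR G(b) } over all these splits. G(0) = 0.
G(1): splits (0,0):0^0=0 -> mex({0}) = 1
G(2): splits (0,1):0^1=1 (0,0):0^0=0 -> mex({0, 1}) = 2
G(3): splits (0,2):0^2=2 (1,1):1^1=0 (0,1):0^1=1 -> mex({0, 1, 2}) = 3
G(4): splits (0,3):0^3=3 (1,2):1^2=3 (0,2):0^2=2 (1,1):1^1=0 -> mex({0, 2, 3}) = 1
G(5): splits (0,4):0^1=1 (1,3):1^3=2 (2,2):2^2=0 (0,3):0^3=3 (1,2):1^2=3 -> mex({0, 1, 2, 3}) = 4
G(6) = mex({0, 1, 2, 4}) = 3
G(7) = mex({0, 1, 3, 4, 5}) = 2
G(8) = mex({0, 2, 3, 5, 6}) = 1
G(9) = mex({0, 1, 2, 3, 6, 7}) = 4
G(10) = mex({0, 1, 3, 4, 5, 7}) = 2
G(11) = mex({0, 1, 2, 3, 4, 5}) = 6
G(12) = mex({0, 1, 2, 3, 5, 6, 7}) = 4
G(13) = mex({0, 2, 3, 4, 6, 7}) = 1
G(14) = mex({0, 1, 4, 5, 6, 7}) = 2
G(15) = mex({0, 1, 2, 3, 4, 5, 6}) = 7
G(16) = mex({0, 2, 3, 5, 6, 7}) = 1
G(17) = mex({0, 1, 2, 3, 5, 6, 7}) = 4
G(18) = mex({0, 1, 2, 4, 5, 6}) = 3
G(19) = mex({0, 1, 3, 4, 5, 7}) = 2
G(20) = mex({0, 2, 3, 4, 5, 6, 7}) = 1
G(21) = mex({0, 1, 2, 3, 5, 6, 7}) = 4
G(22) = mex({0, 1, 2, 3, 4, 5, 7}) = 6
G(23) = mex({0, 1, 2, 3, 4, 5, 6}) = 7
G(24) = mex({0, 1, 2, 3, 5, 6, 7}) = 4
G(25) = mex({0, 2, 3, 4, 6, 7}) = 1
G(26) = mex({0, 1, 3, 4, 5, 6, 7}) = 2
G(27) = mex({0, 1, 2, 3, 4, 5, 6, 7}) = 8
G(28) = mex({0, 1, 2, 3, 4, 6, 7, 8}) = 5
G(29) = mex({0, 1, 2, 3, 5, 6, 7, 8, 9}) = 4
G(30) = mex({0, 1, 2, 3, 4, 5, 6, 9, 10}) = 7
G(31) = mex({0, 1, 3, 4, 5, 7, 10, 11}) = 2
G(32) = mex({0, 2, 3, 4, 5, 6, 7, 9, 11}) = 1
G(33) = mex({0, 1, 2, 3, 4, 5, 6, 7, 9, 12}) = 8
G(34) = mex({0, 1, 2, 3, 4, 5, 7, 8, 11, 12}) = 6
G(35) = mex({0, 1, 2, 3, 4, 5, 6, 8, 9, 10, 11}) = 7
G(36) = mex({0, 1, 2, 3, 5, 6, 7, 9, 10}) = 4
G(37) = mex({0, 2, 3, 4, 6, 7, 9, 10, 11, 12}) = 1
G(38) = mex({0, 1, 3, 4, 5, 6, 7, 9, 10, 11, 12}) = 2
G(39) = mex({0, 1, 2, 4, 5, 6, 7, 9, 10, 12, 14}) = 3
G(40) = mex({0, 2, 3, 4, 6, 7, 11, 12, 14}) = 1
G(41) = mex({0, 1, 2, 3, 5, 6, 7, 9, 10, 11, 12}) = 4
G(42) = mex({0, 1, 2, 3, 4, 5, 6, 9, 10}) = 7
G(43) = mex({0, 1, 3, 4, 5, 7, 9, 10, 12, 15}) = 2
G(44) = mex({0, 2, 3, 4, 5, 6, 7, 9, 10, 12, 15}) = 1
G(45) = mex({0, 1, 2, 3, 4, 5, 6, 7, 9, 10, 12, 14}) = 8
G(46) = mex({0, 1, 3, 4, 5, 7, 8, 11, 12, 14}) = 2
G(47) = mex({0, 1, 2, 3, 4, 5, 6, 8, 9, 10, 11, 12}) = 7
G(48) = mex({0, 1, 2, 3, 5, 6, 7, 9, 10}) = 4
G(49) = mex({0, 2, 3, 4, 6, 7, 9, 10, 11, 12, 15}) = 1
G(50) = mex({0, 1, 4, 5, 6, 7, 9, 11, 12, 14, 15}) = 2
G(51) = mex({0, 1, 2, 3, 4, 5, 6, 7, 9, 12, 14, 15}) = 8
G(52) = mex({0, 2, 3, 4, 5, 6, 7, 8, 11, 12, 15}) = 1
G(53) = mex({0, 1, 2, 3, 5, 6, 7, 8, 9, 10, 11, 12}) = 4
G(54) = mex({0, 1, 2, 3, 4, 5, 6, 9, 10}) = 7
G(55) = mex({0, 1, 3, 4, 5, 7, 9, 10, 11, 12}) = 2
G(56) = mex({0, 2, 3, 4, 5, 6, 7, 9, 10, 11, 12, 13, 14}) = 1
G(57) = mex({0, 1, 2, 3, 5, 6, 7, 9, 10, 12, 13, 14, 15}) = 4
G(58) = mex({0, 1, 3, 4, 5, 7, 11, 12, 14, 15}) = 2
G(59) = mex({0, 1, 2, 3, 4, 5, 6, 9, 10, 11, 12, 15}) = 7
Therefore G(59) = 7.

7


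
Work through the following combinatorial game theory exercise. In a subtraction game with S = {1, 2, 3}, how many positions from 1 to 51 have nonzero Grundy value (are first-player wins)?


Subtraction set S = {1, 2, 3}, so G(n) = n mod 4.
G(n) = 0 when n is a multiple of 4.
Multiples of 4 in [1, 51]: 12
N-positions (nonzero Grundy) = 51 - 12 = 39

39


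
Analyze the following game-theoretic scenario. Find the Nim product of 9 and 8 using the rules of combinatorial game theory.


Nim multiplication is bilinear over XOR: (u XOR v) * w = (u*w) XOR (v*w).
So we split each operand into its bit components and XOR the pairwise Nim products.
9 = 1 + 8 (as XOR of powers of 2).
8 = 8 (as XOR of powers of 2).
Using the standard Nim-product table on single bits:
  2*2 = 3,   2*4 = 8,   2*8 = 12,
  4*4 = 6,   4*8 = 11,  8*8 = 13,
and  1*x = x (identity), k*l = l*k (commutative).
Pairwise Nim products:
  1 * 8 = 8
  8 * 8 = 13
XOR them: 8 XOR 13 = 5.
Result: 9 * 8 = 5 (in Nim).

5


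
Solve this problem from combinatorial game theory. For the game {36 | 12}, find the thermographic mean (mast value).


Game = {36 | 12}, a switch {a | b} with numbers a > b.
Its thermograph has left wall a - t and right wall b + t, which meet at t = (a - b)/2, where both equal (a + b)/2. So the mast (mean value) is at (a + b)/2.
Mean = (36 + (12))/2 = 48/2 = 24

24


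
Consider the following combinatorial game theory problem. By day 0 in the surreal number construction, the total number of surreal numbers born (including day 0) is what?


Day 0: {|} = 0 is born. Count = 1.
Day n: the number of surreal numbers born by day n is 2^(n+1) - 1.
By day 0: 2^1 - 1 = 1
By day 0: 1 surreal numbers.

1


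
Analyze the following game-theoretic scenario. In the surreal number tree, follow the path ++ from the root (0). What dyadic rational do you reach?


Sign expansion: ++
Rule: track bounds (lo, hi), initially (-inf, +inf). On '+', the current value becomes lo and we move to the simplest number in (value, hi): value + 1 if hi = +inf, otherwise the midpoint (value + hi)/2. On '-', the current value becomes hi and we move to value - 1 if lo = -inf, otherwise the midpoint (lo + value)/2.
Start at 0.
Step 1: sign = +, move right. Bounds: (0, +inf). Value = 1
Step 2: sign = +, move right. Bounds: (1, +inf). Value = 2
The surreal number with sign expansion ++ is 2.

2


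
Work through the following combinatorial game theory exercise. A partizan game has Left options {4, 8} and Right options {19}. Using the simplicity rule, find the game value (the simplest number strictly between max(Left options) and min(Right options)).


Left options: {4, 8}, max = 8
Right options: {19}, min = 19
All options are numbers and max(Left) < min(Right), so by the simplicity theorem the value is the simplest (earliest-born) number strictly between 8 and 19.
Integers 9 through 18 all lie strictly between 8 and 19.
Among integers, the simplest (lowest birthday = smallest |n|; 0 is born on day 0, +-n on day n) is 9.
No non-integer in the interval can be simpler: if x is a non-integer in the interval, then floor(x) or ceil(x) also lies in the interval (the interval contains an integer), and both are proper prefixes of x's sign expansion, i.e. born earlier. So the game value is 9.
Game value = 9

9


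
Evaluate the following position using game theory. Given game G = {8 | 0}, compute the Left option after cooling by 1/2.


Original game: {8 | 0} (a switch {a | b} with a > b).
Cooling by t (for t below the temperature (a - b)/2 = 4) taxes each move by t: {a | b} cooled by t is {a - t | b + t}.
Cooling amount: t = 1/2
Cooled Left option: 8 - 1/2 = 15/2
Cooled Right option: 0 + 1/2 = 1/2
Cooled game: {15/2 | 1/2}
Left option = 15/2

15/2


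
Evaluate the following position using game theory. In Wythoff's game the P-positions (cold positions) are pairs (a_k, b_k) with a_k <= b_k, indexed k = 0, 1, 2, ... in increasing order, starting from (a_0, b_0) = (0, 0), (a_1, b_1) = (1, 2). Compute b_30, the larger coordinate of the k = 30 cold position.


By Wythoff's theorem, a_k = floor(k * phi) and b_k = floor(k * phi^2) = a_k + k, where phi = (1 + sqrt(5))/2 is the golden ratio.
phi = (1 + sqrt(5))/2 = 1.618034
phi^2 = phi + 1 = 2.618034
k = 30
k * phi^2 = 30 * 2.618034 = 78.541020
b_30 = floor(k * phi^2) = 78 (check: a_30 + k = 48 + 30 = 78)

78


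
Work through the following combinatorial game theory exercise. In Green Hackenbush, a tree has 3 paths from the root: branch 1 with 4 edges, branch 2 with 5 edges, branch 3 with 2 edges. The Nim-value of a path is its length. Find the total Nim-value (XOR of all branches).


The tree has 3 branches from the ground vertex.
In Green Hackenbush, the Nim-value of a simple path of length k is k.
Branch 1: length 4, Nim-value = 4
Branch 2: length 5, Nim-value = 5
Branch 3: length 2, Nim-value = 2
Total Nim-value = XOR of all branch values:
0 XOR 4 = 4
4 XOR 5 = 1
1 XOR 2 = 3
Nim-value of the tree = 3

3


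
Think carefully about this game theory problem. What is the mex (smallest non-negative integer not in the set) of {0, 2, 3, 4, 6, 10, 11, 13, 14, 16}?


Set = {0, 2, 3, 4, 6, 10, 11, 13, 14, 16}
0 is in the set.
1 is NOT in the set. This is the mex.
mex = 1

1


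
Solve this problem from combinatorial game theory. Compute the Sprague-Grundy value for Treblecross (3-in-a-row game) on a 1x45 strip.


Treblecross: place X on empty cells; 3-in-a-row wins.
Playing within two cells of an existing X lets the opponent win at once, so sensible play treats the cells i-2..i+2 around each X as dead. The player left with no safe cell loses, so this is a normal-play take-away game on strips of safe cells.
Placing X at cell i (0-indexed) of a strip of k safe cells leaves independent strips of sizes max(0, i-2) and max(0, k-i-3). Hence G(k) = mex{ G(max(0,i-2)) XOR G(max(0,k-i-3)) : 0 <= i < k }, with G(0) = 0.
G(1): splits (0,0):0^0=0 -> mex({0}) = 1
G(2): splits (0,0):0^0=0 -> mex({0}) = 1
G(3): splits (0,0):0^0=0 -> mex({0}) = 1
G(4): splits (0,1):0^1=1 (0,0):0^0=0 -> mex({0, 1}) = 2
G(5): splits (0,2):0^1=1 (0,1):0^1=1 (0,0):0^0=0 -> mex({0, 1}) = 2
G(6) = mex({1}) = 0
G(7) = mex({0, 1, 2}) = 3
G(8) = mex({0, 1, 2}) = 3
G(9) = mex({0, 2}) = 1
G(10) = mex({0, 2, 3}) = 1
G(11) = mex({0, 3}) = 1
G(12) = mex({1, 3}) = 0
G(13) = mex({0, 1, 2, 3}) = 4
G(14) = mex({0, 1, 2}) = 3
G(15) = mex({0, 1, 2}) = 3
G(16) = mex({0, 1, 2, 4}) = 3
G(17) = mex({0, 1, 3, 4}) = 2
G(18) = mex({0, 1, 3, 4}) = 2
G(19) = mex({0, 1, 3, 5}) = 2
G(20) = mex({0, 1, 2, 3, 5}) = 4
G(21) = mex({0, 1, 2, 3, 5}) = 4
G(22) = mex({1, 2, 6}) = 0
G(23) = mex({0, 1, 2, 3, 4, 6}) = 5
G(24) = mex({0, 1, 2, 3, 4}) = 5
G(25) = mex({0, 1, 3, 4, 7}) = 2
G(26) = mex({0, 1, 3, 4, 5, 7}) = 2
G(27) = mex({0, 1, 3, 5}) = 2
G(28) = mex({0, 1, 2, 5}) = 3
G(29) = mex({0, 1, 2, 4, 5, 6}) = 3
G(30) = mex({1, 2, 4, 6}) = 0
G(31) = mex({0, 1, 2, 3, 4, 6}) = 5
G(32) = mex({1, 2, 3, 4, 7}) = 0
G(33) = mex({0, 3, 7}) = 1
G(34) = mex({0, 2, 3, 5, 7}) = 1
G(35) = mex({0, 2, 3, 5, 6}) = 1
G(36) = mex({0, 1, 2, 5, 6}) = 3
G(37) = mex({0, 1, 2, 4, 5, 6}) = 3
G(38) = mex({0, 1, 2, 4}) = 3
G(39) = mex({0, 1, 2, 3, 4, 7}) = 5
G(40) = mex({0, 1, 2, 3, 4, 5, 7}) = 6
G(41) = mex({0, 1, 2, 3, 5, 7}) = 4
G(42) = mex({0, 1, 2, 3, 5, 6, 7}) = 4
G(43) = mex({0, 2, 3, 5, 6}) = 1
G(44) = mex({1, 2, 3, 4, 5, 6}) = 0
G(45) = mex({0, 1, 2, 3, 4, 6, 7}) = 5
Therefore G(45) = 5.

5


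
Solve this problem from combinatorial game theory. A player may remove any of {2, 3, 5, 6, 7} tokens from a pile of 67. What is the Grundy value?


The subtraction set is S = {2, 3, 5, 6, 7}.
G(k) = mex{ G(k - s) : s in S, s <= k }. We compute iteratively: G(0) = 0.
G(1) = mex({}) = 0
G(2) = mex({0}) = 1
G(3) = mex({0}) = 1
G(4) = mex({0, 1}) = 2
G(5) = mex({0, 1}) = 2
G(6) = mex({0, 1, 2}) = 3
G(7) = mex({0, 1, 2}) = 3
G(8) = mex({0, 1, 2, 3}) = 4
G(9) = mex({1, 2, 3}) = 0
G(10) = mex({1, 2, 3, 4}) = 0
G(11) = mex({0, 2, 3, 4}) = 1
G(12) = mex({0, 2, 3}) = 1
G(13) = mex({0, 1, 3, 4}) = 2
G(14) = mex({0, 1, 3, 4}) = 2
G(15) = mex({0, 1, 2, 4}) = 3
Observe that G(9)..G(15) = 0, 0, 1, 1, 2, 2, 3 repeats G(0)..G(6) = 0, 0, 1, 1, 2, 2, 3.
For k >= max(S) = 7, G(k) is determined by the previous 7 values G(k-7)..G(k-1); a window of 7 consecutive values has recurred shifted by 9, so by induction G(k + 9) = G(k) for all k >= 0: the sequence is periodic from the start with period 9.
One period: G(0..8) = 0, 0, 1, 1, 2, 2, 3, 3, 4.
67 mod 9 = 4, so G(67) = G(4) = 2.

2


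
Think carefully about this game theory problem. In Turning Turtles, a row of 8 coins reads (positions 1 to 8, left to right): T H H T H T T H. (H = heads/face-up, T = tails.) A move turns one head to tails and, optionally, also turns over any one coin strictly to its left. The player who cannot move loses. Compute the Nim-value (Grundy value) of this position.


Coins: T H H T H T T H
Key fact: a single head at position k behaves exactly like a Nim heap of size k (turning it to T and optionally flipping a coin at j < k corresponds to moving the heap from k to j, or to 0), and heads combine as a disjunctive sum (two heads at the same place would cancel, matching j XOR j = 0). So the Nim-value is the XOR of the 1-indexed positions of the heads.
Face-up positions (1-indexed): [2, 3, 5, 8]
XOR 0 with 2: 0 XOR 2 = 2
XOR 2 with 3: 2 XOR 3 = 1
XOR 1 with 5: 1 XOR 5 = 4
XOR 4 with 8: 4 XOR 8 = 12
Nim-value = 12

12


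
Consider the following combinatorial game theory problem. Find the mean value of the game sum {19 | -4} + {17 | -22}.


G1 = {19 | -4}, G2 = {17 | -22}
Each is a switch {a | b} with numbers a > b; its mean value is (a + b)/2, and mean value is additive over game sums: m(G1 + G2) = m(G1) + m(G2).
Mean of G1 = (19 + (-4))/2 = 15/2 = 15/2
Mean of G2 = (17 + (-22))/2 = -5/2 = -5/2
Mean of G1 + G2 = 15/2 + -5/2 = 5

5


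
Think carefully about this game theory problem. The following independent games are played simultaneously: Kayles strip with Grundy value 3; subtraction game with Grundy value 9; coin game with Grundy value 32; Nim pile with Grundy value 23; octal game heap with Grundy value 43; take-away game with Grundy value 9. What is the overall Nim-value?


By the Sprague-Grundy theorem, the Grundy value of a sum of games is the XOR of individual Grundy values.
Kayles strip: Grundy value = 3. Running XOR: 0 XOR 3 = 3
subtraction game: Grundy value = 9. Running XOR: 3 XOR 9 = 10
coin game: Grundy value = 32. Running XOR: 10 XOR 32 = 42
Nim pile: Grundy value = 23. Running XOR: 42 XOR 23 = 61
octal game heap: Grundy value = 43. Running XOR: 61 XOR 43 = 22
take-away game: Grundy value = 9. Running XOR: 22 XOR 9 = 31
The combined Grundy value is 31.

31


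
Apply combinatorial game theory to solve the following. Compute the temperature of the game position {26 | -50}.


The game is {26 | -50}, a switch {a | b} with numbers a > b.
Cooling {a | b} by t gives {a - t | b + t}, which stops being hot when a - t = b + t, i.e. at t = (a - b)/2. So the temperature of a switch is (a - b)/2.
Temperature = (Left option - Right option) / 2
= (26 - (-50)) / 2
= 76 / 2
= 38

38


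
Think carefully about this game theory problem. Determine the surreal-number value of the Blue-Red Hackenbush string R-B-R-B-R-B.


Edges (from ground): R-B-R-B-R-B
By Berlekamp's sign-expansion rule, a Blue-Red Hackenbush stalk has the value of the surreal number whose sign sequence is the edge sequence with B -> + and R -> -.
Sign sequence: -+-+-+
Trace the sign expansion in the surreal number tree, starting from 0:
Edge 1: R (sign -) -> bounds (-inf, 0), value = -1
Edge 2: B (sign +) -> bounds (-1, 0), value = -1/2
Edge 3: R (sign -) -> bounds (-1, -1/2), value = -3/4
Edge 4: B (sign +) -> bounds (-3/4, -1/2), value = -5/8
Edge 5: R (sign -) -> bounds (-3/4, -5/8), value = -11/16
Edge 6: B (sign +) -> bounds (-11/16, -5/8), value = -21/32
Game value = -21/32

-21/32


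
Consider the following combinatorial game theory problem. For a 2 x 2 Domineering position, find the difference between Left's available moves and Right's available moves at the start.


Board is 2 x 2 (rows x cols).
Left (vertical) placements: (rows-1) * cols = 1 * 2 = 2
Right (horizontal) placements: rows * (cols-1) = 2 * 1 = 2
Advantage = Left - Right = 2 - 2 = 0

0


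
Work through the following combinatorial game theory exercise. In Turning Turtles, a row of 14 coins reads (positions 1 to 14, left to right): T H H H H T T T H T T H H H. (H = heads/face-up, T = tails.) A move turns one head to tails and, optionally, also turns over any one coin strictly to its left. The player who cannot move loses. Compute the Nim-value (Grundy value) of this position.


Coins: T H H H H T T T H T T H H H
Key fact: a single head at position k behaves exactly like a Nim heap of size k (turning it to T and optionally flipping a coin at j < k corresponds to moving the heap from k to j, or to 0), and heads combine as a disjunctive sum (two heads at the same place would cancel, matching j XOR j = 0). So the Nim-value is the XOR of the 1-indexed positions of the heads.
Face-up positions (1-indexed): [2, 3, 4, 5, 9, 12, 13, 14]
XOR 0 with 2: 0 XOR 2 = 2
XOR 2 with 3: 2 XOR 3 = 1
XOR 1 with 4: 1 XOR 4 = 5
XOR 5 with 5: 5 XOR 5 = 0
XOR 0 with 9: 0 XOR 9 = 9
XOR 9 with 12: 9 XOR 12 = 5
XOR 5 with 13: 5 XOR 13 = 8
XOR 8 with 14: 8 XOR 14 = 6
Nim-value = 6

6


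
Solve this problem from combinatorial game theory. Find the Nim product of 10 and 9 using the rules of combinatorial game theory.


Nim multiplication is bilinear over XOR: (u XOR v) * w = (u*w) XOR (v*w).
So we split each operand into its bit components and XOR the pairwise Nim products.
10 = 2 + 8 (as XOR of powers of 2).
9 = 1 + 8 (as XOR of powers of 2).
Using the standard Nim-product table on single bits:
  2*2 = 3,   2*4 = 8,   2*8 = 12,
  4*4 = 6,   4*8 = 11,  8*8 = 13,
and  1*x = x (identity), k*l = l*k (commutative).
Pairwise Nim products:
  2 * 1 = 2
  2 * 8 = 12
  8 * 1 = 8
  8 * 8 = 13
XOR them: 2 XOR 12 XOR 8 XOR 13 = 11.
Result: 10 * 9 = 11 (in Nim).

11


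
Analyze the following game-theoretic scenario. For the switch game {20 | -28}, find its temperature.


The game is {20 | -28}, a switch {a | b} with numbers a > b.
Cooling {a | b} by t gives {a - t | b + t}, which stops being hot when a - t = b + t, i.e. at t = (a - b)/2. So the temperature of a switch is (a - b)/2.
Temperature = (Left option - Right option) / 2
= (20 - (-28)) / 2
= 48 / 2
= 24

24


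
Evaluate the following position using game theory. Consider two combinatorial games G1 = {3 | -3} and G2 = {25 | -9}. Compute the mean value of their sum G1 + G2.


G1 = {3 | -3}, G2 = {25 | -9}
Each is a switch {a | b} with numbers a > b; its mean value is (a + b)/2, and mean value is additive over game sums: m(G1 + G2) = m(G1) + m(G2).
Mean of G1 = (3 + (-3))/2 = 0/2 = 0
Mean of G2 = (25 + (-9))/2 = 16/2 = 8
Mean of G1 + G2 = 0 + 8 = 8

8


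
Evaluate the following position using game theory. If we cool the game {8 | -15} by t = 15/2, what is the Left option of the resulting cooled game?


Original game: {8 | -15} (a switch {a | b} with a > b).
Cooling by t (for t below the temperature (a - b)/2 = 23/2) taxes each move by t: {a | b} cooled by t is {a - t | b + t}.
Cooling amount: t = 15/2
Cooled Left option: 8 - 15/2 = 1/2
Cooled Right option: -15 + 15/2 = -15/2
Cooled game: {1/2 | -15/2}
Left option = 1/2

1/2


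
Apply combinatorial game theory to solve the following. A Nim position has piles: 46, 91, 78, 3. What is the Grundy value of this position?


We need the XOR (exclusive or) of all pile sizes.
After XOR-ing pile 1 (size 46): 0 XOR 46 = 46
After XOR-ing pile 2 (size 91): 46 XOR 91 = 117
After XOR-ing pile 3 (size 78): 117 XOR 78 = 59
After XOR-ing pile 4 (size 3): 59 XOR 3 = 56
The Nim-value of this position is 56.

56


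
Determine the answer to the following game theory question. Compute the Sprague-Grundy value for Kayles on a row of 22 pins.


Kayles: a move removes 1 or 2 adjacent pins from a contiguous row.
Removing pins from a row of k leaves two independent rows (a, b) with a + b = k - 1 (one pin) or a + b = k - 2 (two pins); an end removal gives a = 0.
By Sprague-Grundy, G(k) = mex{ G(a) XOR G(b) } over all these splits. G(0) = 0.
G(1): splits (0,0):0^0=0 -> mex({0}) = 1
G(2): splits (0,1):0^1=1 (0,0):0^0=0 -> mex({0, 1}) = 2
G(3): splits (0,2):0^2=2 (1,1):1^1=0 (0,1):0^1=1 -> mex({0, 1, 2}) = 3
G(4): splits (0,3):0^3=3 (1,2):1^2=3 (0,2):0^2=2 (1,1):1^1=0 -> mex({0, 2, 3}) = 1
G(5): splits (0,4):0^1=1 (1,3):1^3=2 (2,2):2^2=0 (0,3):0^3=3 (1,2):1^2=3 -> mex({0, 1, 2, 3}) = 4
G(6) = mex({0, 1, 2, 4}) = 3
G(7) = mex({0, 1, 3, 4, 5}) = 2
G(8) = mex({0, 2, 3, 5, 6}) = 1
G(9) = mex({0, 1, 2, 3, 6, 7}) = 4
G(10) = mex({0, 1, 3, 4, 5, 7}) = 2
G(11) = mex({0, 1, 2, 3, 4, 5}) = 6
G(12) = mex({0, 1, 2, 3, 5, 6, 7}) = 4
G(13) = mex({0, 2, 3, 4, 6, 7}) = 1
G(14) = mex({0, 1, 4, 5, 6, 7}) = 2
G(15) = mex({0, 1, 2, 3, 4, 5, 6}) = 7
G(16) = mex({0, 2, 3, 5, 6, 7}) = 1
G(17) = mex({0, 1, 2, 3, 5, 6, 7}) = 4
G(18) = mex({0, 1, 2, 4, 5, 6}) = 3
G(19) = mex({0, 1, 3, 4, 5, 7}) = 2
G(20) = mex({0, 2, 3, 4, 5, 6, 7}) = 1
G(21) = mex({0, 1, 2, 3, 5, 6, 7}) = 4
G(22) = mex({0, 1, 2, 3, 4, 5, 7}) = 6
Therefore G(22) = 6.

6


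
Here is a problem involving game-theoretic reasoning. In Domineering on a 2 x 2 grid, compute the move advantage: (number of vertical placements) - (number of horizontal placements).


Board is 2 x 2 (rows x cols).
Left (vertical) placements: (rows-1) * cols = 1 * 2 = 2
Right (horizontal) placements: rows * (cols-1) = 2 * 1 = 2
Advantage = Left - Right = 2 - 2 = 0

0


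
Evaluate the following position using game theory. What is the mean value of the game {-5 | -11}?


Game = {-5 | -11}, a switch {a | b} with numbers a > b.
Its thermograph has left wall a - t and right wall b + t, which meet at t = (a - b)/2, where both equal (a + b)/2. So the mast (mean value) is at (a + b)/2.
Mean = (-5 + (-11))/2 = -16/2 = -8

-8


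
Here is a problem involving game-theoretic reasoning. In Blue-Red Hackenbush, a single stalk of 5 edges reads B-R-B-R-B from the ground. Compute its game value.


Edges (from ground): B-R-B-R-B
By Berlekamp's sign-expansion rule, a Blue-Red Hackenbush stalk has the value of the surreal number whose sign sequence is the edge sequence with B -> + and R -> -.
Sign sequence: +-+-+
Trace the sign expansion in the surreal number tree, starting from 0:
Edge 1: B (sign +) -> bounds (0, +inf), value = 1
Edge 2: R (sign -) -> bounds (0, 1), value = 1/2
Edge 3: B (sign +) -> bounds (1/2, 1), value = 3/4
Edge 4: R (sign -) -> bounds (1/2, 3/4), value = 5/8
Edge 5: B (sign +) -> bounds (5/8, 3/4), value = 11/16
Game value = 11/16

11/16


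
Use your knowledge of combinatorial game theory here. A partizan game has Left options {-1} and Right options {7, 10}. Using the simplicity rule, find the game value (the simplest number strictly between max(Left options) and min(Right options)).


Left options: {-1}, max = -1
Right options: {7, 10}, min = 7
All options are numbers and max(Left) < min(Right), so by the simplicity theorem the value is the simplest (earliest-born) number strictly between -1 and 7.
Integers 0 through 6 all lie strictly between -1 and 7.
Among integers, the simplest (lowest birthday = smallest |n|; 0 is born on day 0, +-n on day n) is 0.
No non-integer in the interval can be simpler: if x is a non-integer in the interval, then floor(x) or ceil(x) also lies in the interval (the interval contains an integer), and both are proper prefixes of x's sign expansion, i.e. born earlier. So the game value is 0.
Game value = 0

0


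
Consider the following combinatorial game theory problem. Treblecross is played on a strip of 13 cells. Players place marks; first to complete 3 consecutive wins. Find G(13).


Treblecross: place X on empty cells; 3-in-a-row wins.
Playing within two cells of an existing X lets the opponent win at once, so sensible play treats the cells i-2..i+2 around each X as dead. The player left with no safe cell loses, so this is a normal-play take-away game on strips of safe cells.
Placing X at cell i (0-indexed) of a strip of k safe cells leaves independent strips of sizes max(0, i-2) and max(0, k-i-3). Hence G(k) = mex{ G(max(0,i-2)) XOR G(max(0,k-i-3)) : 0 <= i < k }, with G(0) = 0.
G(1): splits (0,0):0^0=0 -> mex({0}) = 1
G(2): splits (0,0):0^0=0 -> mex({0}) = 1
G(3): splits (0,0):0^0=0 -> mex({0}) = 1
G(4): splits (0,1):0^1=1 (0,0):0^0=0 -> mex({0, 1}) = 2
G(5): splits (0,2):0^1=1 (0,1):0^1=1 (0,0):0^0=0 -> mex({0, 1}) = 2
G(6) = mex({1}) = 0
G(7) = mex({0, 1, 2}) = 3
G(8) = mex({0, 1, 2}) = 3
G(9) = mex({0, 2}) = 1
G(10) = mex({0, 2, 3}) = 1
G(11) = mex({0, 3}) = 1
G(12) = mex({1, 3}) = 0
G(13) = mex({0, 1, 2, 3}) = 4
Therefore G(13) = 4.

4


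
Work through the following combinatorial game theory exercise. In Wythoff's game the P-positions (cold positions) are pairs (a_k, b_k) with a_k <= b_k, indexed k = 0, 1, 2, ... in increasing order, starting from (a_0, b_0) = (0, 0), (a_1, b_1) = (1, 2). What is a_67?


By Wythoff's theorem, a_k = floor(k * phi) and b_k = floor(k * phi^2) = a_k + k, where phi = (1 + sqrt(5))/2 is the golden ratio.
phi = (1 + sqrt(5))/2 = 1.618034
k = 67
k * phi = 67 * 1.618034 = 108.408277
a_67 = floor(k * phi) = 108

108


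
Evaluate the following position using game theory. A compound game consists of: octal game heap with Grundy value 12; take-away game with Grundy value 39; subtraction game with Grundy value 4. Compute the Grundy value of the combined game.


By the Sprague-Grundy theorem, the Grundy value of a sum of games is the XOR of individual Grundy values.
octal game heap: Grundy value = 12. Running XOR: 0 XOR 12 = 12
take-away game: Grundy value = 39. Running XOR: 12 XOR 39 = 43
subtraction game: Grundy value = 4. Running XOR: 43 XOR 4 = 47
The combined Grundy value is 47.

47


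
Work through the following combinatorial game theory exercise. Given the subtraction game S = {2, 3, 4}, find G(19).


The subtraction set is S = {2, 3, 4}.
G(k) = mex{ G(k - s) : s in S, s <= k }. We compute iteratively: G(0) = 0.
G(1) = mex({}) = 0
G(2) = mex({0}) = 1
G(3) = mex({0}) = 1
G(4) = mex({0, 1}) = 2
G(5) = mex({0, 1}) = 2
G(6) = mex({1, 2}) = 0
G(7) = mex({1, 2}) = 0
G(8) = mex({0, 2}) = 1
G(9) = mex({0, 2}) = 1
Observe that G(6)..G(9) = 0, 0, 1, 1 repeats G(0)..G(3) = 0, 0, 1, 1.
For k >= max(S) = 4, G(k) is determined by the previous 4 values G(k-4)..G(k-1); a window of 4 consecutive values has recurred shifted by 6, so by induction G(k + 6) = G(k) for all k >= 0: the sequence is periodic from the start with period 6.
One period: G(0..5) = 0, 0, 1, 1, 2, 2.
19 mod 6 = 1, so G(19) = G(1) = 0.

0


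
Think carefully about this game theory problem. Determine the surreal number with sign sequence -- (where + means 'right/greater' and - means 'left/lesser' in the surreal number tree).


Sign expansion: --
Rule: track bounds (lo, hi), initially (-inf, +inf). On '+', the current value becomes lo and we move to the simplest number in (value, hi): value + 1 if hi = +inf, otherwise the midpoint (value + hi)/2. On '-', the current value becomes hi and we move to value - 1 if lo = -inf, otherwise the midpoint (lo + value)/2.
Start at 0.
Step 1: sign = -, move left. Bounds: (-inf, 0). Value = -1
Step 2: sign = -, move left. Bounds: (-inf, -1). Value = -2
The surreal number with sign expansion -- is -2.

-2


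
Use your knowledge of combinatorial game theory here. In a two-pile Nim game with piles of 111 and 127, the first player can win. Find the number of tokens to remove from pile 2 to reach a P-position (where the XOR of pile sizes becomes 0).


Piles: 111 and 127
Current XOR: 111 XOR 127 = 16 (non-zero, so this is an N-position).
To make the XOR zero, we need to find a move that balances the piles.
For pile 2 (size 127): target = 127 XOR 16 = 111
We reduce pile 2 from 127 to 111.
Tokens removed: 127 - 111 = 16
Verification: 111 XOR 111 = 0

16
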